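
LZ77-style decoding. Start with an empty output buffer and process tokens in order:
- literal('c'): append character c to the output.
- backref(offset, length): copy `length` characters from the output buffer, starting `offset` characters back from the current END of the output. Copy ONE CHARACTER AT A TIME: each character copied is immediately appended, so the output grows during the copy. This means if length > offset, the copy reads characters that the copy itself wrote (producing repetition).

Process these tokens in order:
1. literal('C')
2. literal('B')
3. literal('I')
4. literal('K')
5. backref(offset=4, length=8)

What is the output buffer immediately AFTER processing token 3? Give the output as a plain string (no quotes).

Token 1: literal('C'). Output: "C"
Token 2: literal('B'). Output: "CB"
Token 3: literal('I'). Output: "CBI"

Answer: CBI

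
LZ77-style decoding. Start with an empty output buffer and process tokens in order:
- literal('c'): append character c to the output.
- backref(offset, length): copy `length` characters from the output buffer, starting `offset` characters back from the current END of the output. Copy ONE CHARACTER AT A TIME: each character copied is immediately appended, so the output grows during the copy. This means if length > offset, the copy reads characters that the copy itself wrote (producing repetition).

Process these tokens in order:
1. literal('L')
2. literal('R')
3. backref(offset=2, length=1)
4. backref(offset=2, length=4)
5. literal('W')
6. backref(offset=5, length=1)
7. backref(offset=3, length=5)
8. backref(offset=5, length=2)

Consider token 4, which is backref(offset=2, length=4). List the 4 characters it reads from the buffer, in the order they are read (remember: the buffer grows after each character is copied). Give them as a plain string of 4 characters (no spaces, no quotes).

Token 1: literal('L'). Output: "L"
Token 2: literal('R'). Output: "LR"
Token 3: backref(off=2, len=1). Copied 'L' from pos 0. Output: "LRL"
Token 4: backref(off=2, len=4). Buffer before: "LRL" (len 3)
  byte 1: read out[1]='R', append. Buffer now: "LRLR"
  byte 2: read out[2]='L', append. Buffer now: "LRLRL"
  byte 3: read out[3]='R', append. Buffer now: "LRLRLR"
  byte 4: read out[4]='L', append. Buffer now: "LRLRLRL"

Answer: RLRL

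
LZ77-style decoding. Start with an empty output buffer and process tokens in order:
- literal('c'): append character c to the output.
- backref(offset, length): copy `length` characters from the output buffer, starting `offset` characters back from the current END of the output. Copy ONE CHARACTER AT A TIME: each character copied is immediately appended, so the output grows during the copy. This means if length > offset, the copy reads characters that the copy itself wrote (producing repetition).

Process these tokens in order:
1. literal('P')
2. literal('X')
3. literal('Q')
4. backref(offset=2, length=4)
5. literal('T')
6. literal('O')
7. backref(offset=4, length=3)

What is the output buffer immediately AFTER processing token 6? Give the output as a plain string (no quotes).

Answer: PXQXQXQTO

Derivation:
Token 1: literal('P'). Output: "P"
Token 2: literal('X'). Output: "PX"
Token 3: literal('Q'). Output: "PXQ"
Token 4: backref(off=2, len=4) (overlapping!). Copied 'XQXQ' from pos 1. Output: "PXQXQXQ"
Token 5: literal('T'). Output: "PXQXQXQT"
Token 6: literal('O'). Output: "PXQXQXQTO"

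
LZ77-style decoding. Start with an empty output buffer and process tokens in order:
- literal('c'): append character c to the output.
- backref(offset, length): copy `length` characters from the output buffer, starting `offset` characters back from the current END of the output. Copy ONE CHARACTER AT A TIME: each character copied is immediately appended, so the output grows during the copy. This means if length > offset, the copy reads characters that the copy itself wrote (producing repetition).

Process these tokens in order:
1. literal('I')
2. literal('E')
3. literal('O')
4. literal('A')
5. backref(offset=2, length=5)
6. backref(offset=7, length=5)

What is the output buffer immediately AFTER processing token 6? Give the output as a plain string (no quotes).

Answer: IEOAOAOAOOAOAO

Derivation:
Token 1: literal('I'). Output: "I"
Token 2: literal('E'). Output: "IE"
Token 3: literal('O'). Output: "IEO"
Token 4: literal('A'). Output: "IEOA"
Token 5: backref(off=2, len=5) (overlapping!). Copied 'OAOAO' from pos 2. Output: "IEOAOAOAO"
Token 6: backref(off=7, len=5). Copied 'OAOAO' from pos 2. Output: "IEOAOAOAOOAOAO"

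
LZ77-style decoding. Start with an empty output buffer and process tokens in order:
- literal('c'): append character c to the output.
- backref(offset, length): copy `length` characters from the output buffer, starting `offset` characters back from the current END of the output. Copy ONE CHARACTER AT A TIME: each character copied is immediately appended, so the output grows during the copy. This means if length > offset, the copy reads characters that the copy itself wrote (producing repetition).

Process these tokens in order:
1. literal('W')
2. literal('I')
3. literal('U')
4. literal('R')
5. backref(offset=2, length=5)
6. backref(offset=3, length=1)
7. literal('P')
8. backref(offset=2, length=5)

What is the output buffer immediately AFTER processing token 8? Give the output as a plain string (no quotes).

Token 1: literal('W'). Output: "W"
Token 2: literal('I'). Output: "WI"
Token 3: literal('U'). Output: "WIU"
Token 4: literal('R'). Output: "WIUR"
Token 5: backref(off=2, len=5) (overlapping!). Copied 'URURU' from pos 2. Output: "WIURURURU"
Token 6: backref(off=3, len=1). Copied 'U' from pos 6. Output: "WIURURURUU"
Token 7: literal('P'). Output: "WIURURURUUP"
Token 8: backref(off=2, len=5) (overlapping!). Copied 'UPUPU' from pos 9. Output: "WIURURURUUPUPUPU"

Answer: WIURURURUUPUPUPU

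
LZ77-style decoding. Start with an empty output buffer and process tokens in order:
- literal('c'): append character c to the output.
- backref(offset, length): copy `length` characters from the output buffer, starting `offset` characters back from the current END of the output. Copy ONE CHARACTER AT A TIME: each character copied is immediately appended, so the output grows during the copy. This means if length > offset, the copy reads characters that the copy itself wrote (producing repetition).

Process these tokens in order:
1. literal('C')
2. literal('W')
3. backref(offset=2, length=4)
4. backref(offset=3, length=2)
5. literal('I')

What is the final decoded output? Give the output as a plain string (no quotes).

Token 1: literal('C'). Output: "C"
Token 2: literal('W'). Output: "CW"
Token 3: backref(off=2, len=4) (overlapping!). Copied 'CWCW' from pos 0. Output: "CWCWCW"
Token 4: backref(off=3, len=2). Copied 'WC' from pos 3. Output: "CWCWCWWC"
Token 5: literal('I'). Output: "CWCWCWWCI"

Answer: CWCWCWWCI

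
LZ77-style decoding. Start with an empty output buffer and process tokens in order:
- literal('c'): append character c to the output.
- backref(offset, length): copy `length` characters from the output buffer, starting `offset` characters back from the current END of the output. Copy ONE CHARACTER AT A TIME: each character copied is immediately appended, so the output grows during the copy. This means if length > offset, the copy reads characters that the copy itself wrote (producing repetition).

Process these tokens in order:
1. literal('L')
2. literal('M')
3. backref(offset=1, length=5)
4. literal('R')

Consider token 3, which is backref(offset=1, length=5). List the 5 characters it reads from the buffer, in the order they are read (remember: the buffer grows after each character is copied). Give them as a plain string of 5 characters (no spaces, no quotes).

Token 1: literal('L'). Output: "L"
Token 2: literal('M'). Output: "LM"
Token 3: backref(off=1, len=5). Buffer before: "LM" (len 2)
  byte 1: read out[1]='M', append. Buffer now: "LMM"
  byte 2: read out[2]='M', append. Buffer now: "LMMM"
  byte 3: read out[3]='M', append. Buffer now: "LMMMM"
  byte 4: read out[4]='M', append. Buffer now: "LMMMMM"
  byte 5: read out[5]='M', append. Buffer now: "LMMMMMM"

Answer: MMMMM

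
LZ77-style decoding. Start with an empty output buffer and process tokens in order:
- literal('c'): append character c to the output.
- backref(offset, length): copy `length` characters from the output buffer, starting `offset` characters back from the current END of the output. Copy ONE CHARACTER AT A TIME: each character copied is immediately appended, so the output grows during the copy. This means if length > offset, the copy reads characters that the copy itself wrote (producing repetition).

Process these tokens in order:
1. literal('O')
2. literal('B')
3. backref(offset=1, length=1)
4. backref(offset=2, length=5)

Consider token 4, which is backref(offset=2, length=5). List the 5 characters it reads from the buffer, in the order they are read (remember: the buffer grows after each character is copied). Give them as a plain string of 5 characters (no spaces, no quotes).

Answer: BBBBB

Derivation:
Token 1: literal('O'). Output: "O"
Token 2: literal('B'). Output: "OB"
Token 3: backref(off=1, len=1). Copied 'B' from pos 1. Output: "OBB"
Token 4: backref(off=2, len=5). Buffer before: "OBB" (len 3)
  byte 1: read out[1]='B', append. Buffer now: "OBBB"
  byte 2: read out[2]='B', append. Buffer now: "OBBBB"
  byte 3: read out[3]='B', append. Buffer now: "OBBBBB"
  byte 4: read out[4]='B', append. Buffer now: "OBBBBBB"
  byte 5: read out[5]='B', append. Buffer now: "OBBBBBBB"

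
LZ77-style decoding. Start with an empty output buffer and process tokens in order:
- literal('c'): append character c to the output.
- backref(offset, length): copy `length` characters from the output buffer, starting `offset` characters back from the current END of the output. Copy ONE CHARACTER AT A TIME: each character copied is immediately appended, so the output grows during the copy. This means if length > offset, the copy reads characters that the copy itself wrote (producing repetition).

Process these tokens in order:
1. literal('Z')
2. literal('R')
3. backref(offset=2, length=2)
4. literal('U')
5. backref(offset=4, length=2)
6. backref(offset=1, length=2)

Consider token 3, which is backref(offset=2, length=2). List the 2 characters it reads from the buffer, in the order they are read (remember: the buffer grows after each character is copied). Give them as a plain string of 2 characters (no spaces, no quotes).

Answer: ZR

Derivation:
Token 1: literal('Z'). Output: "Z"
Token 2: literal('R'). Output: "ZR"
Token 3: backref(off=2, len=2). Buffer before: "ZR" (len 2)
  byte 1: read out[0]='Z', append. Buffer now: "ZRZ"
  byte 2: read out[1]='R', append. Buffer now: "ZRZR"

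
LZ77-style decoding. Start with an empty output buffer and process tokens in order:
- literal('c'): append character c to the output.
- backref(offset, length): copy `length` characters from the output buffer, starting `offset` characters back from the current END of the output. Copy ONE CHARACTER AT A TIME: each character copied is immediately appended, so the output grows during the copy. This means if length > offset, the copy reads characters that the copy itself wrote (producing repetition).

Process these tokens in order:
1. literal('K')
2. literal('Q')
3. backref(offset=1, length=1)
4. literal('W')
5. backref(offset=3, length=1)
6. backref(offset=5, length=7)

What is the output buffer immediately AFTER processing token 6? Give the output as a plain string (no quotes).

Answer: KQQWQKQQWQKQ

Derivation:
Token 1: literal('K'). Output: "K"
Token 2: literal('Q'). Output: "KQ"
Token 3: backref(off=1, len=1). Copied 'Q' from pos 1. Output: "KQQ"
Token 4: literal('W'). Output: "KQQW"
Token 5: backref(off=3, len=1). Copied 'Q' from pos 1. Output: "KQQWQ"
Token 6: backref(off=5, len=7) (overlapping!). Copied 'KQQWQKQ' from pos 0. Output: "KQQWQKQQWQKQ"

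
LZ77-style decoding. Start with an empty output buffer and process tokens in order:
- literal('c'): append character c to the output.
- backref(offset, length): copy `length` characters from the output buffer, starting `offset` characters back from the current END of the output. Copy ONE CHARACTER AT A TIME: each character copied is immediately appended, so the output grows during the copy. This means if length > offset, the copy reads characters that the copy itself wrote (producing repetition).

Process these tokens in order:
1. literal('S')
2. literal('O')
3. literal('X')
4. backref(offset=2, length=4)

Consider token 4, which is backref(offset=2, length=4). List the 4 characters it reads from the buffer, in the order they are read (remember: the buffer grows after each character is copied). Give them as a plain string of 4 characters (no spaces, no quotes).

Token 1: literal('S'). Output: "S"
Token 2: literal('O'). Output: "SO"
Token 3: literal('X'). Output: "SOX"
Token 4: backref(off=2, len=4). Buffer before: "SOX" (len 3)
  byte 1: read out[1]='O', append. Buffer now: "SOXO"
  byte 2: read out[2]='X', append. Buffer now: "SOXOX"
  byte 3: read out[3]='O', append. Buffer now: "SOXOXO"
  byte 4: read out[4]='X', append. Buffer now: "SOXOXOX"

Answer: OXOX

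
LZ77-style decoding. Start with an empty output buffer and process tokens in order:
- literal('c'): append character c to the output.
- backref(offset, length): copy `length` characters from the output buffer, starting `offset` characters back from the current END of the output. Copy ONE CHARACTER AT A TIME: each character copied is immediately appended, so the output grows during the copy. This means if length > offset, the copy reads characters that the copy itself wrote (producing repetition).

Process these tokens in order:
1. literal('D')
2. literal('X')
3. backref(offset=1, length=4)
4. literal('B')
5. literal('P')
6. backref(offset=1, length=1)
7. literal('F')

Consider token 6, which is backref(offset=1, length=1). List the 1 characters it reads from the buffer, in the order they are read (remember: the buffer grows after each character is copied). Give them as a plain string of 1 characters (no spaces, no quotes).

Token 1: literal('D'). Output: "D"
Token 2: literal('X'). Output: "DX"
Token 3: backref(off=1, len=4) (overlapping!). Copied 'XXXX' from pos 1. Output: "DXXXXX"
Token 4: literal('B'). Output: "DXXXXXB"
Token 5: literal('P'). Output: "DXXXXXBP"
Token 6: backref(off=1, len=1). Buffer before: "DXXXXXBP" (len 8)
  byte 1: read out[7]='P', append. Buffer now: "DXXXXXBPP"

Answer: P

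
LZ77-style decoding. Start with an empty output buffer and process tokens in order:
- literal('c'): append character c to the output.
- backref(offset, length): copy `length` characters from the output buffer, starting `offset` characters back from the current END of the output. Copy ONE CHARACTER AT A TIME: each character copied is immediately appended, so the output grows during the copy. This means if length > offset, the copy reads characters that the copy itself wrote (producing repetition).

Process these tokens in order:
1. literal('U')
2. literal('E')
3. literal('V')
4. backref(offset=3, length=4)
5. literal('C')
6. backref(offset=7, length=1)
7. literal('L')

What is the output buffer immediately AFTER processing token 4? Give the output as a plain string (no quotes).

Token 1: literal('U'). Output: "U"
Token 2: literal('E'). Output: "UE"
Token 3: literal('V'). Output: "UEV"
Token 4: backref(off=3, len=4) (overlapping!). Copied 'UEVU' from pos 0. Output: "UEVUEVU"

Answer: UEVUEVU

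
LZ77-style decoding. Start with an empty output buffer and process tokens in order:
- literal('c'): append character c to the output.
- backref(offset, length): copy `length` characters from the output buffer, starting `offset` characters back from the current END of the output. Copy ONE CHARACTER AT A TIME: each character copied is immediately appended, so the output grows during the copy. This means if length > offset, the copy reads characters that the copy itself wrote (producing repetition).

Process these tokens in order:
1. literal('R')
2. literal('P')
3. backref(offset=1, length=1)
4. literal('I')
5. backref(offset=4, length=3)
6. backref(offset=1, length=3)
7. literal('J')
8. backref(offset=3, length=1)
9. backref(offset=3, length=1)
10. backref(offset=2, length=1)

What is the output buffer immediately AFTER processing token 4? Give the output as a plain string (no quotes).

Answer: RPPI

Derivation:
Token 1: literal('R'). Output: "R"
Token 2: literal('P'). Output: "RP"
Token 3: backref(off=1, len=1). Copied 'P' from pos 1. Output: "RPP"
Token 4: literal('I'). Output: "RPPI"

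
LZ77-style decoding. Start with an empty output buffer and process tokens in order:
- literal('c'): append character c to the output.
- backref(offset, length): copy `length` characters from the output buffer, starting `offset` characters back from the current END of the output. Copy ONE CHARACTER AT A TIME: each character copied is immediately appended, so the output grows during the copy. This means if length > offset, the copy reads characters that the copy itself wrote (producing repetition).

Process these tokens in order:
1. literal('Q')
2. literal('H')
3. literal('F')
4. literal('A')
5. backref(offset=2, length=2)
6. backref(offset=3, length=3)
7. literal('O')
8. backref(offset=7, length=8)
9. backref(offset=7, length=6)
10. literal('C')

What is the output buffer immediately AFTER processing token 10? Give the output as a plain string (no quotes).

Answer: QHFAFAAFAOAFAAFAOAFAAFAOC

Derivation:
Token 1: literal('Q'). Output: "Q"
Token 2: literal('H'). Output: "QH"
Token 3: literal('F'). Output: "QHF"
Token 4: literal('A'). Output: "QHFA"
Token 5: backref(off=2, len=2). Copied 'FA' from pos 2. Output: "QHFAFA"
Token 6: backref(off=3, len=3). Copied 'AFA' from pos 3. Output: "QHFAFAAFA"
Token 7: literal('O'). Output: "QHFAFAAFAO"
Token 8: backref(off=7, len=8) (overlapping!). Copied 'AFAAFAOA' from pos 3. Output: "QHFAFAAFAOAFAAFAOA"
Token 9: backref(off=7, len=6). Copied 'FAAFAO' from pos 11. Output: "QHFAFAAFAOAFAAFAOAFAAFAO"
Token 10: literal('C'). Output: "QHFAFAAFAOAFAAFAOAFAAFAOC"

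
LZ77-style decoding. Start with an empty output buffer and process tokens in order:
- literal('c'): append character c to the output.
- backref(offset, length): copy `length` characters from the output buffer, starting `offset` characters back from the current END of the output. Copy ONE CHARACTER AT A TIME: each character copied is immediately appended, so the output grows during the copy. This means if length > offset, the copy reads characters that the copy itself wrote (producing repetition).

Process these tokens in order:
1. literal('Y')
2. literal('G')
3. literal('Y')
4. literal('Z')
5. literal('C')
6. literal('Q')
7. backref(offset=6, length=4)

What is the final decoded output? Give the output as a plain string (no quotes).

Token 1: literal('Y'). Output: "Y"
Token 2: literal('G'). Output: "YG"
Token 3: literal('Y'). Output: "YGY"
Token 4: literal('Z'). Output: "YGYZ"
Token 5: literal('C'). Output: "YGYZC"
Token 6: literal('Q'). Output: "YGYZCQ"
Token 7: backref(off=6, len=4). Copied 'YGYZ' from pos 0. Output: "YGYZCQYGYZ"

Answer: YGYZCQYGYZ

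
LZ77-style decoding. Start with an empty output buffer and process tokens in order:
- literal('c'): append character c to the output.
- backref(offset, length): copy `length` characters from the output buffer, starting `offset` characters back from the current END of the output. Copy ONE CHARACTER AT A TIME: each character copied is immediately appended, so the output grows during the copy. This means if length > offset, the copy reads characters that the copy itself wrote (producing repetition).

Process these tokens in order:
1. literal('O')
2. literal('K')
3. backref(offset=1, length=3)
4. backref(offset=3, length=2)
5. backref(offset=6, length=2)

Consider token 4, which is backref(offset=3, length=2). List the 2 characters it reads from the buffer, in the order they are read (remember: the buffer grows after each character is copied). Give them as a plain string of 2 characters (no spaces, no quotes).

Answer: KK

Derivation:
Token 1: literal('O'). Output: "O"
Token 2: literal('K'). Output: "OK"
Token 3: backref(off=1, len=3) (overlapping!). Copied 'KKK' from pos 1. Output: "OKKKK"
Token 4: backref(off=3, len=2). Buffer before: "OKKKK" (len 5)
  byte 1: read out[2]='K', append. Buffer now: "OKKKKK"
  byte 2: read out[3]='K', append. Buffer now: "OKKKKKK"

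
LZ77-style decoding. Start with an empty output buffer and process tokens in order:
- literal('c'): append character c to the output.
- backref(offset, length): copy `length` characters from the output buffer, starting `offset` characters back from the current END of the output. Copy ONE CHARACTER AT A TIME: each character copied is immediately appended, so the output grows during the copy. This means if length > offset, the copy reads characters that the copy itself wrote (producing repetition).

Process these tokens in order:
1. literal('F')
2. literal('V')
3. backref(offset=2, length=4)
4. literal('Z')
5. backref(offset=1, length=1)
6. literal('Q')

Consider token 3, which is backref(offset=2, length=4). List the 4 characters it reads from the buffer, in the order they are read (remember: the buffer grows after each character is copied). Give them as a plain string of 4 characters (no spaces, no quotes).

Answer: FVFV

Derivation:
Token 1: literal('F'). Output: "F"
Token 2: literal('V'). Output: "FV"
Token 3: backref(off=2, len=4). Buffer before: "FV" (len 2)
  byte 1: read out[0]='F', append. Buffer now: "FVF"
  byte 2: read out[1]='V', append. Buffer now: "FVFV"
  byte 3: read out[2]='F', append. Buffer now: "FVFVF"
  byte 4: read out[3]='V', append. Buffer now: "FVFVFV"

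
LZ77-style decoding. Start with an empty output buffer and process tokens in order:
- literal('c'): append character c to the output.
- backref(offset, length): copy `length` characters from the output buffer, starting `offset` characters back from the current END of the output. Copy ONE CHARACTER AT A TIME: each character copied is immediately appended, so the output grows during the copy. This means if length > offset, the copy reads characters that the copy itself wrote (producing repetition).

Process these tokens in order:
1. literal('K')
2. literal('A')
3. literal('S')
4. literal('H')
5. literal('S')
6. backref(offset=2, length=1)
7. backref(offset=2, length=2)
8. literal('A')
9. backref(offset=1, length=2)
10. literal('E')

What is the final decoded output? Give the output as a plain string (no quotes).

Answer: KASHSHSHAAAE

Derivation:
Token 1: literal('K'). Output: "K"
Token 2: literal('A'). Output: "KA"
Token 3: literal('S'). Output: "KAS"
Token 4: literal('H'). Output: "KASH"
Token 5: literal('S'). Output: "KASHS"
Token 6: backref(off=2, len=1). Copied 'H' from pos 3. Output: "KASHSH"
Token 7: backref(off=2, len=2). Copied 'SH' from pos 4. Output: "KASHSHSH"
Token 8: literal('A'). Output: "KASHSHSHA"
Token 9: backref(off=1, len=2) (overlapping!). Copied 'AA' from pos 8. Output: "KASHSHSHAAA"
Token 10: literal('E'). Output: "KASHSHSHAAAE"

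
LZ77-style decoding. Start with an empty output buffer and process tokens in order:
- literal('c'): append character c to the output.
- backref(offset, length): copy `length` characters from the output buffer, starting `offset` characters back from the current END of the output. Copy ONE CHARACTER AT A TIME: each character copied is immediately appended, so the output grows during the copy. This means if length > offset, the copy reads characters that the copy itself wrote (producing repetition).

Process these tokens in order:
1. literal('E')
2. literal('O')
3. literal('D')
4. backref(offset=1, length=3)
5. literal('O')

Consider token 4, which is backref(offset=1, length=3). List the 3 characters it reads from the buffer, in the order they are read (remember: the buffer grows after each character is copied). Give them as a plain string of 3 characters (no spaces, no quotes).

Token 1: literal('E'). Output: "E"
Token 2: literal('O'). Output: "EO"
Token 3: literal('D'). Output: "EOD"
Token 4: backref(off=1, len=3). Buffer before: "EOD" (len 3)
  byte 1: read out[2]='D', append. Buffer now: "EODD"
  byte 2: read out[3]='D', append. Buffer now: "EODDD"
  byte 3: read out[4]='D', append. Buffer now: "EODDDD"

Answer: DDD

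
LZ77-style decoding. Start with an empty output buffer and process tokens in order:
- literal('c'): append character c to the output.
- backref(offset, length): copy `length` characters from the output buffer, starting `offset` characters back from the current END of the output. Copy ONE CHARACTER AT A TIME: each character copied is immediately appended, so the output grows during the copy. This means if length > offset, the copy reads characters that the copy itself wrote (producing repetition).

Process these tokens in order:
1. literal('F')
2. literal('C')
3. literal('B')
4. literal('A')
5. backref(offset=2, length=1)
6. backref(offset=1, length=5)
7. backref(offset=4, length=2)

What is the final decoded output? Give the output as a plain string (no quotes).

Answer: FCBABBBBBBBB

Derivation:
Token 1: literal('F'). Output: "F"
Token 2: literal('C'). Output: "FC"
Token 3: literal('B'). Output: "FCB"
Token 4: literal('A'). Output: "FCBA"
Token 5: backref(off=2, len=1). Copied 'B' from pos 2. Output: "FCBAB"
Token 6: backref(off=1, len=5) (overlapping!). Copied 'BBBBB' from pos 4. Output: "FCBABBBBBB"
Token 7: backref(off=4, len=2). Copied 'BB' from pos 6. Output: "FCBABBBBBBBB"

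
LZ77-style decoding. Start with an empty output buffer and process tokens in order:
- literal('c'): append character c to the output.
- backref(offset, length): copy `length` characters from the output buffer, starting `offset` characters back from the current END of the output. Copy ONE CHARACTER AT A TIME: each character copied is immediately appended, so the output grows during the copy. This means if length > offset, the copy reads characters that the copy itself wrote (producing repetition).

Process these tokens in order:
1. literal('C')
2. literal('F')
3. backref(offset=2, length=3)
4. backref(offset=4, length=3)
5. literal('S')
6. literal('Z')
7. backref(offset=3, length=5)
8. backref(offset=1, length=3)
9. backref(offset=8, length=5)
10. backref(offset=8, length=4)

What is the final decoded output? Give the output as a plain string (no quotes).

Answer: CFCFCFCFSZFSZFSSSSFSZFSSSSF

Derivation:
Token 1: literal('C'). Output: "C"
Token 2: literal('F'). Output: "CF"
Token 3: backref(off=2, len=3) (overlapping!). Copied 'CFC' from pos 0. Output: "CFCFC"
Token 4: backref(off=4, len=3). Copied 'FCF' from pos 1. Output: "CFCFCFCF"
Token 5: literal('S'). Output: "CFCFCFCFS"
Token 6: literal('Z'). Output: "CFCFCFCFSZ"
Token 7: backref(off=3, len=5) (overlapping!). Copied 'FSZFS' from pos 7. Output: "CFCFCFCFSZFSZFS"
Token 8: backref(off=1, len=3) (overlapping!). Copied 'SSS' from pos 14. Output: "CFCFCFCFSZFSZFSSSS"
Token 9: backref(off=8, len=5). Copied 'FSZFS' from pos 10. Output: "CFCFCFCFSZFSZFSSSSFSZFS"
Token 10: backref(off=8, len=4). Copied 'SSSF' from pos 15. Output: "CFCFCFCFSZFSZFSSSSFSZFSSSSF"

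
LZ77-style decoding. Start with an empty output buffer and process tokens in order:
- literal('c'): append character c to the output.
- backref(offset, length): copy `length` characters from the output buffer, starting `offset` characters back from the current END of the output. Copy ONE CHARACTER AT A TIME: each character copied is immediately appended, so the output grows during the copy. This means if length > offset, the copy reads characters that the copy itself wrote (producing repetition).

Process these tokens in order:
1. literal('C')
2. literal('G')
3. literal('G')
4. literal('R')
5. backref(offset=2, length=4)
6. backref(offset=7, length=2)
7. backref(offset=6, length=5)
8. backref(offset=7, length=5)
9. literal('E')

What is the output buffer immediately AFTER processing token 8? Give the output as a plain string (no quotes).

Token 1: literal('C'). Output: "C"
Token 2: literal('G'). Output: "CG"
Token 3: literal('G'). Output: "CGG"
Token 4: literal('R'). Output: "CGGR"
Token 5: backref(off=2, len=4) (overlapping!). Copied 'GRGR' from pos 2. Output: "CGGRGRGR"
Token 6: backref(off=7, len=2). Copied 'GG' from pos 1. Output: "CGGRGRGRGG"
Token 7: backref(off=6, len=5). Copied 'GRGRG' from pos 4. Output: "CGGRGRGRGGGRGRG"
Token 8: backref(off=7, len=5). Copied 'GGGRG' from pos 8. Output: "CGGRGRGRGGGRGRGGGGRG"

Answer: CGGRGRGRGGGRGRGGGGRG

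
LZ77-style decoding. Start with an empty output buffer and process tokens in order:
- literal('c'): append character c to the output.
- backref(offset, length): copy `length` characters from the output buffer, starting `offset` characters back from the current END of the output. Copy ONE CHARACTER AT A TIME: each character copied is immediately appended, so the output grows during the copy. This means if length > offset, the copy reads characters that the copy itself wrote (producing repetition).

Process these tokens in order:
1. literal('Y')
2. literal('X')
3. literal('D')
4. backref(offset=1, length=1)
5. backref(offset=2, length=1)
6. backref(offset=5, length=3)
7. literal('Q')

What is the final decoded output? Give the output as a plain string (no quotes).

Answer: YXDDDYXDQ

Derivation:
Token 1: literal('Y'). Output: "Y"
Token 2: literal('X'). Output: "YX"
Token 3: literal('D'). Output: "YXD"
Token 4: backref(off=1, len=1). Copied 'D' from pos 2. Output: "YXDD"
Token 5: backref(off=2, len=1). Copied 'D' from pos 2. Output: "YXDDD"
Token 6: backref(off=5, len=3). Copied 'YXD' from pos 0. Output: "YXDDDYXD"
Token 7: literal('Q'). Output: "YXDDDYXDQ"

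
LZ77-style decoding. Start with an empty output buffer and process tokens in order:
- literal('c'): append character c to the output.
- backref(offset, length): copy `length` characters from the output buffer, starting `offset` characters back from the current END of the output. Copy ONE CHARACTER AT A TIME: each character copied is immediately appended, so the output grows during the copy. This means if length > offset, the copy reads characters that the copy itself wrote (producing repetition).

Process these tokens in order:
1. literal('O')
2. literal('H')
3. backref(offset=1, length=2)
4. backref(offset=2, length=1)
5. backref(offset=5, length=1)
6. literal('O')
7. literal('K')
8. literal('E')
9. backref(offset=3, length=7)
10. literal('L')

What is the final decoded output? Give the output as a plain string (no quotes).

Answer: OHHHHOOKEOKEOKEOL

Derivation:
Token 1: literal('O'). Output: "O"
Token 2: literal('H'). Output: "OH"
Token 3: backref(off=1, len=2) (overlapping!). Copied 'HH' from pos 1. Output: "OHHH"
Token 4: backref(off=2, len=1). Copied 'H' from pos 2. Output: "OHHHH"
Token 5: backref(off=5, len=1). Copied 'O' from pos 0. Output: "OHHHHO"
Token 6: literal('O'). Output: "OHHHHOO"
Token 7: literal('K'). Output: "OHHHHOOK"
Token 8: literal('E'). Output: "OHHHHOOKE"
Token 9: backref(off=3, len=7) (overlapping!). Copied 'OKEOKEO' from pos 6. Output: "OHHHHOOKEOKEOKEO"
Token 10: literal('L'). Output: "OHHHHOOKEOKEOKEOL"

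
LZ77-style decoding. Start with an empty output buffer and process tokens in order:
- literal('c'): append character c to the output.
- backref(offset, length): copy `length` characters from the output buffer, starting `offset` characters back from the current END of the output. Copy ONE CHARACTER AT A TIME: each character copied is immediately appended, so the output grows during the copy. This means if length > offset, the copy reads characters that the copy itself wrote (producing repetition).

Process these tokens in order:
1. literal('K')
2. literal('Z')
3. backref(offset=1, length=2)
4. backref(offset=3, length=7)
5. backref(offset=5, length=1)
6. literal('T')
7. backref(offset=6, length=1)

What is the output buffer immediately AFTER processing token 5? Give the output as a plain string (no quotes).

Token 1: literal('K'). Output: "K"
Token 2: literal('Z'). Output: "KZ"
Token 3: backref(off=1, len=2) (overlapping!). Copied 'ZZ' from pos 1. Output: "KZZZ"
Token 4: backref(off=3, len=7) (overlapping!). Copied 'ZZZZZZZ' from pos 1. Output: "KZZZZZZZZZZ"
Token 5: backref(off=5, len=1). Copied 'Z' from pos 6. Output: "KZZZZZZZZZZZ"

Answer: KZZZZZZZZZZZ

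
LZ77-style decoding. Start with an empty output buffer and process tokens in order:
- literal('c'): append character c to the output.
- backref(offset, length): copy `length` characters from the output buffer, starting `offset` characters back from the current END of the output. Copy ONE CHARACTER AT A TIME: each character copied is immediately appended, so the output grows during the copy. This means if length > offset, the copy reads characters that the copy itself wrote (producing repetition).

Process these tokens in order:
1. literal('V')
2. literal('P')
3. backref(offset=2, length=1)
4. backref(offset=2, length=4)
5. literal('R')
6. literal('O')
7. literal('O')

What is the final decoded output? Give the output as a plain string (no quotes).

Token 1: literal('V'). Output: "V"
Token 2: literal('P'). Output: "VP"
Token 3: backref(off=2, len=1). Copied 'V' from pos 0. Output: "VPV"
Token 4: backref(off=2, len=4) (overlapping!). Copied 'PVPV' from pos 1. Output: "VPVPVPV"
Token 5: literal('R'). Output: "VPVPVPVR"
Token 6: literal('O'). Output: "VPVPVPVRO"
Token 7: literal('O'). Output: "VPVPVPVROO"

Answer: VPVPVPVROO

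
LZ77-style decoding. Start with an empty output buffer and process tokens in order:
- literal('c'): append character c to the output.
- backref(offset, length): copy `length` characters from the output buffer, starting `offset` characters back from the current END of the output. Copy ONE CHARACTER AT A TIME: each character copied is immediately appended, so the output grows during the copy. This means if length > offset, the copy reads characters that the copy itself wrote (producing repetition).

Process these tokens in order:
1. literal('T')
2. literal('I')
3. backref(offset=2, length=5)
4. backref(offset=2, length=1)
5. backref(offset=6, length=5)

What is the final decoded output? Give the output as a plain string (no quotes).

Answer: TITITITITITIT

Derivation:
Token 1: literal('T'). Output: "T"
Token 2: literal('I'). Output: "TI"
Token 3: backref(off=2, len=5) (overlapping!). Copied 'TITIT' from pos 0. Output: "TITITIT"
Token 4: backref(off=2, len=1). Copied 'I' from pos 5. Output: "TITITITI"
Token 5: backref(off=6, len=5). Copied 'TITIT' from pos 2. Output: "TITITITITITIT"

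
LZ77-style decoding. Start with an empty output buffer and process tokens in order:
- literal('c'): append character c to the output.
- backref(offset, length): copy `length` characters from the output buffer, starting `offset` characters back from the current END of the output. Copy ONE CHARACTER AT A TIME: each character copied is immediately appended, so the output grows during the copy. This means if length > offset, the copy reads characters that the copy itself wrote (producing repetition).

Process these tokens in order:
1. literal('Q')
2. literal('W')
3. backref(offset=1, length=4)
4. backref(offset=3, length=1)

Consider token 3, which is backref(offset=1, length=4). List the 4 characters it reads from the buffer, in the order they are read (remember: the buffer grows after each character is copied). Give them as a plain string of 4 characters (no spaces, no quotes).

Answer: WWWW

Derivation:
Token 1: literal('Q'). Output: "Q"
Token 2: literal('W'). Output: "QW"
Token 3: backref(off=1, len=4). Buffer before: "QW" (len 2)
  byte 1: read out[1]='W', append. Buffer now: "QWW"
  byte 2: read out[2]='W', append. Buffer now: "QWWW"
  byte 3: read out[3]='W', append. Buffer now: "QWWWW"
  byte 4: read out[4]='W', append. Buffer now: "QWWWWW"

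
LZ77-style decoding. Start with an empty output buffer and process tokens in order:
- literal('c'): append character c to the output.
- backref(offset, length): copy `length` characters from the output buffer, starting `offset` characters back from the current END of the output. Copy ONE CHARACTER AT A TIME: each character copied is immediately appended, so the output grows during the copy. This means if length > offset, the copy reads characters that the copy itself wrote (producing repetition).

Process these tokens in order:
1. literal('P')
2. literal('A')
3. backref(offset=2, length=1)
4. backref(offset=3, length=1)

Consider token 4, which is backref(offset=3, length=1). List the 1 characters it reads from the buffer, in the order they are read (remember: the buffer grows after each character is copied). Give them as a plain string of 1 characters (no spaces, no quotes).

Answer: P

Derivation:
Token 1: literal('P'). Output: "P"
Token 2: literal('A'). Output: "PA"
Token 3: backref(off=2, len=1). Copied 'P' from pos 0. Output: "PAP"
Token 4: backref(off=3, len=1). Buffer before: "PAP" (len 3)
  byte 1: read out[0]='P', append. Buffer now: "PAPP"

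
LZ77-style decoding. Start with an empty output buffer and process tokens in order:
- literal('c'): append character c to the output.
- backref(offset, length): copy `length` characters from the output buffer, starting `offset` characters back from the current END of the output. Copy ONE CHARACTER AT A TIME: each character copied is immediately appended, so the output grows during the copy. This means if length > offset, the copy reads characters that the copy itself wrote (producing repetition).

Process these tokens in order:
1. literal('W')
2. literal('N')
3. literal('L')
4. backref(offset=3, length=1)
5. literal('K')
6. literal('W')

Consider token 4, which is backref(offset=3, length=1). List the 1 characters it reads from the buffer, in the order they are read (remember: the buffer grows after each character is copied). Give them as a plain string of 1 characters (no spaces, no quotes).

Token 1: literal('W'). Output: "W"
Token 2: literal('N'). Output: "WN"
Token 3: literal('L'). Output: "WNL"
Token 4: backref(off=3, len=1). Buffer before: "WNL" (len 3)
  byte 1: read out[0]='W', append. Buffer now: "WNLW"

Answer: W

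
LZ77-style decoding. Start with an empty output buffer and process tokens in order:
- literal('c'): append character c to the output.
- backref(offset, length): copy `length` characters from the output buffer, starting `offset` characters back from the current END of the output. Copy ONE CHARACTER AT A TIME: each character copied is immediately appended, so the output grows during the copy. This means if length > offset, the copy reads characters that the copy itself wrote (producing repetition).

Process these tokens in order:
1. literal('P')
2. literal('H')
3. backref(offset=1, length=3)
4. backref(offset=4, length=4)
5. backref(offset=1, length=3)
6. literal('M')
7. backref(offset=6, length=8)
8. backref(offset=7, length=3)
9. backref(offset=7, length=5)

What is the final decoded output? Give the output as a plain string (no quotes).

Token 1: literal('P'). Output: "P"
Token 2: literal('H'). Output: "PH"
Token 3: backref(off=1, len=3) (overlapping!). Copied 'HHH' from pos 1. Output: "PHHHH"
Token 4: backref(off=4, len=4). Copied 'HHHH' from pos 1. Output: "PHHHHHHHH"
Token 5: backref(off=1, len=3) (overlapping!). Copied 'HHH' from pos 8. Output: "PHHHHHHHHHHH"
Token 6: literal('M'). Output: "PHHHHHHHHHHHM"
Token 7: backref(off=6, len=8) (overlapping!). Copied 'HHHHHMHH' from pos 7. Output: "PHHHHHHHHHHHMHHHHHMHH"
Token 8: backref(off=7, len=3). Copied 'HHH' from pos 14. Output: "PHHHHHHHHHHHMHHHHHMHHHHH"
Token 9: backref(off=7, len=5). Copied 'HMHHH' from pos 17. Output: "PHHHHHHHHHHHMHHHHHMHHHHHHMHHH"

Answer: PHHHHHHHHHHHMHHHHHMHHHHHHMHHH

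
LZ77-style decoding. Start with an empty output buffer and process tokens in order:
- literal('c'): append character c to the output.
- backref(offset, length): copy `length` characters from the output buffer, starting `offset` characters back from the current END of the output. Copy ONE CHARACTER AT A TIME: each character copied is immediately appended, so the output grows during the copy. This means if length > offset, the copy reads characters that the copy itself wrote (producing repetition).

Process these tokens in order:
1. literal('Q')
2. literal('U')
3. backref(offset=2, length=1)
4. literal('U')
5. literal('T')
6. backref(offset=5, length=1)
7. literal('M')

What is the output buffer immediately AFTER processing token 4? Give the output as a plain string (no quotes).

Answer: QUQU

Derivation:
Token 1: literal('Q'). Output: "Q"
Token 2: literal('U'). Output: "QU"
Token 3: backref(off=2, len=1). Copied 'Q' from pos 0. Output: "QUQ"
Token 4: literal('U'). Output: "QUQU"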